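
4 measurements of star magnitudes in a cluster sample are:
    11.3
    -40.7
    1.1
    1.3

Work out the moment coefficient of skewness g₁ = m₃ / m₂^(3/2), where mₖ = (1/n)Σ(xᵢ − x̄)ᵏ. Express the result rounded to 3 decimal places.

-1.003

x̄ = (11.3 - 40.7 + 1.1 + 1.3) / 4 = -6.7500
deviations (xᵢ − x̄): 18.0500, -33.9500, 7.8500, 8.0500
Σ(xᵢ − x̄)² = 1604.8300 ⇒ m₂ = 1604.8300/4 = 401.20750
Σ(xᵢ − x̄)³ = -32244.7230 ⇒ m₃ = -32244.7230/4 = -8061.18075
m₂^(3/2) = 401.20750^(1.5) = 8036.25232
g₁ = m₃ / m₂^(3/2) = -8061.18075 / 8036.25232 ≈ -1.003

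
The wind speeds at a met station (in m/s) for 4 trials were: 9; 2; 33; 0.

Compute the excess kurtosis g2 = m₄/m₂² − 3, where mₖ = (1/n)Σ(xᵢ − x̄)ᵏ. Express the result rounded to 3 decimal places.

x̄ = 11.0000
Σ(xᵢ − x̄)² = 690.0000 ⇒ m₂ = 172.50000
Σ(xᵢ − x̄)⁴ = 255474.0000 ⇒ m₄ = 63868.50000
m₂² = 29756.25000
g2 = m₄/m₂² − 3 = 2.14639 − 3 ≈ -0.854

-0.854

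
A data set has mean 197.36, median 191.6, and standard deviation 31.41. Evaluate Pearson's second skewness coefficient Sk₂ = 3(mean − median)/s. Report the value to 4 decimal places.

Sk₂ = 3(197.36 − 191.6) / 31.41 = 3 × 5.7600 / 31.41
    = 17.2800 / 31.41 ≈ 0.5501

0.5501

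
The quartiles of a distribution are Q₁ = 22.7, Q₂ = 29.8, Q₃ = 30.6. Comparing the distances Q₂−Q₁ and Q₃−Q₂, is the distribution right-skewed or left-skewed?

Q₂ − Q₁ = 7.1;  Q₃ − Q₂ = 0.8
Q₂ − Q₁ > Q₃ − Q₂ ⇒ the lower half is more spread out ⇒ left-skewed.

left-skewed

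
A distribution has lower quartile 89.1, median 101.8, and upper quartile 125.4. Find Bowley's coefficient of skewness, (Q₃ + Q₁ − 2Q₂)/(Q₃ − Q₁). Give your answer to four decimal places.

0.3003

numerator: Q₃ + Q₁ − 2Q₂ = 125.4 + 89.1 − 2×101.8 = 10.9000
denominator: Q₃ − Q₁ = 125.4 − 89.1 = 36.3000
Bowley skewness = 10.9000 / 36.3000 ≈ 0.3003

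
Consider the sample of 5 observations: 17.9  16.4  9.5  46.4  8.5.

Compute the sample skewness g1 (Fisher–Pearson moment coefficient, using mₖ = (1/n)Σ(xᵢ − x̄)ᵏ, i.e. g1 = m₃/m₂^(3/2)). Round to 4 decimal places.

1.2405

x̄ = (17.9 + 16.4 + 9.5 + 46.4 + 8.5) / 5 = 19.7400
deviations (xᵢ − x̄): -1.8400, -3.3400, -10.2400, 26.6600, -11.2400
Σ(xᵢ − x̄)² = 956.4920 ⇒ m₂ = 956.4920/5 = 191.29840
Σ(xᵢ − x̄)³ = 16411.4786 ⇒ m₃ = 16411.4786/5 = 3282.29573
m₂^(3/2) = 191.29840^(1.5) = 2645.86089
g1 = m₃ / m₂^(3/2) = 3282.29573 / 2645.86089 ≈ 1.2405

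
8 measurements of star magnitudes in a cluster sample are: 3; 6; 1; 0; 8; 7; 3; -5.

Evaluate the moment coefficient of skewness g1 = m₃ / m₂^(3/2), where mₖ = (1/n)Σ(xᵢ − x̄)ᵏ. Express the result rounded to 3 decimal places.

-0.561

x̄ = (3 + 6 + 1 + 0 + 8 + 7 + 3 - 5) / 8 = 2.8750
deviations (xᵢ − x̄): 0.1250, 3.1250, -1.8750, -2.8750, 5.1250, 4.1250, 0.1250, -7.8750
Σ(xᵢ − x̄)² = 126.8750 ⇒ m₂ = 126.8750/8 = 15.85938
Σ(xᵢ − x̄)³ = -283.4063 ⇒ m₃ = -283.4063/8 = -35.42578
m₂^(3/2) = 15.85938^(1.5) = 63.15811
g1 = m₃ / m₂^(3/2) = -35.42578 / 63.15811 ≈ -0.561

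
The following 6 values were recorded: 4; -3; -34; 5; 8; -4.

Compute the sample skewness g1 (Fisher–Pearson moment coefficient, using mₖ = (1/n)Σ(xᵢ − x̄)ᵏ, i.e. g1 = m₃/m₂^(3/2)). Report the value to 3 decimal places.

-1.434

x̄ = (4 - 3 - 34 + 5 + 8 - 4) / 6 = -4.0000
deviations (xᵢ − x̄): 8.0000, 1.0000, -30.0000, 9.0000, 12.0000, 0.0000
Σ(xᵢ − x̄)² = 1190.0000 ⇒ m₂ = 1190.0000/6 = 198.33333
Σ(xᵢ − x̄)³ = -24030.0000 ⇒ m₃ = -24030.0000/6 = -4005.00000
m₂^(3/2) = 198.33333^(1.5) = 2793.14555
g1 = m₃ / m₂^(3/2) = -4005.00000 / 2793.14555 ≈ -1.434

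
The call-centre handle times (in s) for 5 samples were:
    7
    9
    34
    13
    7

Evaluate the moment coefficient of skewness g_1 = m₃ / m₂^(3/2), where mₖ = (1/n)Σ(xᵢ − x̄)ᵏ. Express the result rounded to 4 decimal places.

x̄ = (7 + 9 + 34 + 13 + 7) / 5 = 14.0000
deviations (xᵢ − x̄): -7.0000, -5.0000, 20.0000, -1.0000, -7.0000
Σ(xᵢ − x̄)² = 524.0000 ⇒ m₂ = 524.0000/5 = 104.80000
Σ(xᵢ − x̄)³ = 7188.0000 ⇒ m₃ = 7188.0000/5 = 1437.60000
m₂^(3/2) = 104.80000^(1.5) = 1072.85721
g_1 = m₃ / m₂^(3/2) = 1437.60000 / 1072.85721 ≈ 1.3400

1.3400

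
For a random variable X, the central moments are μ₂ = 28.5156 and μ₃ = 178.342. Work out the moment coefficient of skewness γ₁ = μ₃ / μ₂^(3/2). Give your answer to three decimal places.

1.171

σ = √μ₂ = √28.5156 = 5.34000
σ³ = μ₂^(3/2) = 152.27330
γ₁ = μ₃/σ³ = 178.342 / 152.27330 ≈ 1.171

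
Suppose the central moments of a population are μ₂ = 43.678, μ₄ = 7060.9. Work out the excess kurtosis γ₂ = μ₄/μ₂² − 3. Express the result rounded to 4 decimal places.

μ₂² = 43.678² = 1907.76768
μ₄/μ₂² = 7060.9 / 1907.76768 = 3.70113
γ₂ = 3.70113 − 3 ≈ 0.7011

0.7011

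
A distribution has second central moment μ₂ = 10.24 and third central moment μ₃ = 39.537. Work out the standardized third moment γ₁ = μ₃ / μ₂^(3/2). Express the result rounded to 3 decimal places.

σ = √μ₂ = √10.24 = 3.20000
σ³ = μ₂^(3/2) = 32.76800
γ₁ = μ₃/σ³ = 39.537 / 32.76800 ≈ 1.207

1.207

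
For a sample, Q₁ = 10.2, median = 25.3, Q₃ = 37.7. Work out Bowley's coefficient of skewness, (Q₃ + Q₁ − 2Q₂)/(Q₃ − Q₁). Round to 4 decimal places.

-0.0982

numerator: Q₃ + Q₁ − 2Q₂ = 37.7 + 10.2 − 2×25.3 = -2.7000
denominator: Q₃ − Q₁ = 37.7 − 10.2 = 27.5000
Bowley skewness = -2.7000 / 27.5000 ≈ -0.0982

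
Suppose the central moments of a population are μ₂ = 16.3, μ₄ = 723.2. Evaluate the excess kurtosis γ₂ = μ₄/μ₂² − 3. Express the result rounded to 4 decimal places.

-0.2780

μ₂² = 16.3² = 265.69000
μ₄/μ₂² = 723.2 / 265.69000 = 2.72197
γ₂ = 2.72197 − 3 ≈ -0.2780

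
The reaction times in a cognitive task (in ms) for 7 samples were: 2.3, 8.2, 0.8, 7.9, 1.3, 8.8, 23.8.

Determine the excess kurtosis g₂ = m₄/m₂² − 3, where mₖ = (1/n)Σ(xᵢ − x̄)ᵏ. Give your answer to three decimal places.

x̄ = 7.5857
Σ(xᵢ − x̄)² = 378.3486 ⇒ m₂ = 54.04980
Σ(xᵢ − x̄)⁴ = 73582.2039 ⇒ m₄ = 10511.74341
m₂² = 2921.38044
g₂ = m₄/m₂² − 3 = 3.59821 − 3 ≈ 0.598

0.598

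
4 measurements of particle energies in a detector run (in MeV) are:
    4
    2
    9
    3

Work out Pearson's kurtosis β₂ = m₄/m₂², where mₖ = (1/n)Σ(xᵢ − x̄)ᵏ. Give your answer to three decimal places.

x̄ = 4.5000
Σ(xᵢ − x̄)² = 29.0000 ⇒ m₂ = 7.25000
Σ(xᵢ − x̄)⁴ = 454.2500 ⇒ m₄ = 113.56250
m₂² = 52.56250
β₂ = m₄/m₂² = 113.56250 / 52.56250 ≈ 2.161

2.161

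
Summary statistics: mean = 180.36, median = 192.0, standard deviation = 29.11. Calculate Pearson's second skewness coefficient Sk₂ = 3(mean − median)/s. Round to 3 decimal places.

Sk₂ = 3(180.36 − 192.0) / 29.11 = 3 × -11.6400 / 29.11
    = -34.9200 / 29.11 ≈ -1.200

-1.200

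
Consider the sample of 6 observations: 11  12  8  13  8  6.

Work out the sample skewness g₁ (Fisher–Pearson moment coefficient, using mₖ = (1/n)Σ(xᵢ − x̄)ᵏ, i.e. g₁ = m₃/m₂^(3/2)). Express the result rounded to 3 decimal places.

x̄ = (11 + 12 + 8 + 13 + 8 + 6) / 6 = 9.6667
deviations (xᵢ − x̄): 1.3333, 2.3333, -1.6667, 3.3333, -1.6667, -3.6667
Σ(xᵢ − x̄)² = 37.3333 ⇒ m₂ = 37.3333/6 = 6.22222
Σ(xᵢ − x̄)³ = -6.4444 ⇒ m₃ = -6.4444/6 = -1.07407
m₂^(3/2) = 6.22222^(1.5) = 15.52095
g₁ = m₃ / m₂^(3/2) = -1.07407 / 15.52095 ≈ -0.069

-0.069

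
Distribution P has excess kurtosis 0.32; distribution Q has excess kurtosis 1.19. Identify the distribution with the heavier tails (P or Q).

Q

Higher excess kurtosis ⇒ heavier tails relative to the normal distribution.
0.32 vs 1.19: the larger is 1.19, so Q has heavier tails.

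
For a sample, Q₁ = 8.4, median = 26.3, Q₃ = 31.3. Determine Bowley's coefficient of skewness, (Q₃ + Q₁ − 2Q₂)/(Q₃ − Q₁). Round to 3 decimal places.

numerator: Q₃ + Q₁ − 2Q₂ = 31.3 + 8.4 − 2×26.3 = -12.9000
denominator: Q₃ − Q₁ = 31.3 − 8.4 = 22.9000
Bowley skewness = -12.9000 / 22.9000 ≈ -0.563

-0.563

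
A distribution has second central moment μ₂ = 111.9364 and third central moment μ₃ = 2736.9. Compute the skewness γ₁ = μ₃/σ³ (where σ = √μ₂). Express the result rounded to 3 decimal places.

σ = √μ₂ = √111.9364 = 10.58000
σ³ = μ₂^(3/2) = 1184.28711
γ₁ = μ₃/σ³ = 2736.9 / 1184.28711 ≈ 2.311

2.311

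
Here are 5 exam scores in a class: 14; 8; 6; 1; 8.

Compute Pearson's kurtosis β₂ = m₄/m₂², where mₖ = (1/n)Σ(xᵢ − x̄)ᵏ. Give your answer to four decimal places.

2.3536

x̄ = 7.4000
Σ(xᵢ − x̄)² = 87.2000 ⇒ m₂ = 17.44000
Σ(xᵢ − x̄)⁴ = 3579.2960 ⇒ m₄ = 715.85920
m₂² = 304.15360
β₂ = m₄/m₂² = 715.85920 / 304.15360 ≈ 2.3536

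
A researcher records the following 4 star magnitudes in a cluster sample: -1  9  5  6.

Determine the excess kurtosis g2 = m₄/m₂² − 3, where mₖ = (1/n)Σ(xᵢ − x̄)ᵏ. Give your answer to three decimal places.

x̄ = 4.7500
Σ(xᵢ − x̄)² = 52.7500 ⇒ m₂ = 13.18750
Σ(xᵢ − x̄)⁴ = 1421.8281 ⇒ m₄ = 355.45703
m₂² = 173.91016
g2 = m₄/m₂² − 3 = 2.04391 − 3 ≈ -0.956

-0.956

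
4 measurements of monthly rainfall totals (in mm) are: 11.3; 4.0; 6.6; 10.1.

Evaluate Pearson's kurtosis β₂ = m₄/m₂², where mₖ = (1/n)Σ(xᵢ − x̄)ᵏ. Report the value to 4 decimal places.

1.4387

x̄ = 8.0000
Σ(xᵢ − x̄)² = 33.2600 ⇒ m₂ = 8.31500
Σ(xᵢ − x̄)⁴ = 397.8818 ⇒ m₄ = 99.47045
m₂² = 69.13923
β₂ = m₄/m₂² = 99.47045 / 69.13923 ≈ 1.4387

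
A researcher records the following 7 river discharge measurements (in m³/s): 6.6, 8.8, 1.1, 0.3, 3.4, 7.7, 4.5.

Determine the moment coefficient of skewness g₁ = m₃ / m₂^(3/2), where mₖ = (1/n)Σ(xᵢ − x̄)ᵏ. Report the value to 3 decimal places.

-0.093

x̄ = (6.6 + 8.8 + 1.1 + 0.3 + 3.4 + 7.7 + 4.5) / 7 = 4.6286
deviations (xᵢ − x̄): 1.9714, 4.1714, -3.5286, -4.3286, -1.2286, 3.0714, -0.1286
Σ(xᵢ − x̄)² = 63.4343 ⇒ m₂ = 63.4343/7 = 9.06204
Σ(xᵢ − x̄)³ = -17.6694 ⇒ m₃ = -17.6694/7 = -2.52420
m₂^(3/2) = 9.06204^(1.5) = 27.27966
g₁ = m₃ / m₂^(3/2) = -2.52420 / 27.27966 ≈ -0.093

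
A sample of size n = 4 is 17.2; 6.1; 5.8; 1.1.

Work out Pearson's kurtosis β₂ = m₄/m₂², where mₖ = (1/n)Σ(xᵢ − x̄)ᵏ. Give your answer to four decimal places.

2.1291

x̄ = 7.5500
Σ(xᵢ − x̄)² = 139.8900 ⇒ m₂ = 34.97250
Σ(xᵢ − x̄)⁴ = 10416.3674 ⇒ m₄ = 2604.09186
m₂² = 1223.07576
β₂ = m₄/m₂² = 2604.09186 / 1223.07576 ≈ 2.1291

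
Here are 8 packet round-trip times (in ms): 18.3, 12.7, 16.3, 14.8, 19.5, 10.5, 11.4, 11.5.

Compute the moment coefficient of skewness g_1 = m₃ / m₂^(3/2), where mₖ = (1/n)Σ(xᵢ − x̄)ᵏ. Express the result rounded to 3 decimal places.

0.350

x̄ = (18.3 + 12.7 + 16.3 + 14.8 + 19.5 + 10.5 + 11.4 + 11.5) / 8 = 14.3750
deviations (xᵢ − x̄): 3.9250, -1.6750, 1.9250, 0.4250, 5.1250, -3.8750, -2.9750, -2.8750
Σ(xᵢ − x̄)² = 80.4950 ⇒ m₂ = 80.4950/8 = 10.06188
Σ(xᵢ − x̄)³ = 89.3093 ⇒ m₃ = 89.3093/8 = 11.16366
m₂^(3/2) = 10.06188^(1.5) = 31.91673
g_1 = m₃ / m₂^(3/2) = 11.16366 / 31.91673 ≈ 0.350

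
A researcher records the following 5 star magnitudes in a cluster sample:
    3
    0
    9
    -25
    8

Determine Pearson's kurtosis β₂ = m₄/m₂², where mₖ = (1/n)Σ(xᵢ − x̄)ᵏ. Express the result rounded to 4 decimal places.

2.9094

x̄ = -1.0000
Σ(xᵢ − x̄)² = 774.0000 ⇒ m₂ = 154.80000
Σ(xᵢ − x̄)⁴ = 348594.0000 ⇒ m₄ = 69718.80000
m₂² = 23963.04000
β₂ = m₄/m₂² = 69718.80000 / 23963.04000 ≈ 2.9094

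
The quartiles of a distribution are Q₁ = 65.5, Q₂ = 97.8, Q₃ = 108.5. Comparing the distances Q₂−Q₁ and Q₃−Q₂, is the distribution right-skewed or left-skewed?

Q₂ − Q₁ = 32.3;  Q₃ − Q₂ = 10.7
Q₂ − Q₁ > Q₃ − Q₂ ⇒ the lower half is more spread out ⇒ left-skewed.

left-skewed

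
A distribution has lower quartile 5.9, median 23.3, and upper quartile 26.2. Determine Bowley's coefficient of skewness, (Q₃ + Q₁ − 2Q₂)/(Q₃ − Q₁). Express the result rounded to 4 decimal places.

-0.7143

numerator: Q₃ + Q₁ − 2Q₂ = 26.2 + 5.9 − 2×23.3 = -14.5000
denominator: Q₃ − Q₁ = 26.2 − 5.9 = 20.3000
Bowley skewness = -14.5000 / 20.3000 ≈ -0.7143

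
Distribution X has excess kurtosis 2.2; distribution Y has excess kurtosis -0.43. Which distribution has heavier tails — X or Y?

X

Higher excess kurtosis ⇒ heavier tails relative to the normal distribution.
2.2 vs -0.43: the larger is 2.2, so X has heavier tails. (X is leptokurtic — heavier-than-normal tails; the other is platykurtic.)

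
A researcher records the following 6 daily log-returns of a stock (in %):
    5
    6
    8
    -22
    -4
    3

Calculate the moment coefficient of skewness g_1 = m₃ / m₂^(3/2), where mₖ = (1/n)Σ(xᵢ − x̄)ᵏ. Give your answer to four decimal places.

-1.3230

x̄ = (5 + 6 + 8 - 22 - 4 + 3) / 6 = -0.6667
deviations (xᵢ − x̄): 5.6667, 6.6667, 8.6667, -21.3333, -3.3333, 3.6667
Σ(xᵢ − x̄)² = 631.3333 ⇒ m₂ = 631.3333/6 = 105.22222
Σ(xᵢ − x̄)³ = -8567.5556 ⇒ m₃ = -8567.5556/6 = -1427.92593
m₂^(3/2) = 105.22222^(1.5) = 1079.34729
g_1 = m₃ / m₂^(3/2) = -1427.92593 / 1079.34729 ≈ -1.3230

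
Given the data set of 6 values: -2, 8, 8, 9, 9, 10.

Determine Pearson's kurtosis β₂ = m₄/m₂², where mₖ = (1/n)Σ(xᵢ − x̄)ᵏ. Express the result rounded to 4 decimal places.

x̄ = 7.0000
Σ(xᵢ − x̄)² = 100.0000 ⇒ m₂ = 16.66667
Σ(xᵢ − x̄)⁴ = 6676.0000 ⇒ m₄ = 1112.66667
m₂² = 277.77778
β₂ = m₄/m₂² = 1112.66667 / 277.77778 ≈ 4.0056

4.0056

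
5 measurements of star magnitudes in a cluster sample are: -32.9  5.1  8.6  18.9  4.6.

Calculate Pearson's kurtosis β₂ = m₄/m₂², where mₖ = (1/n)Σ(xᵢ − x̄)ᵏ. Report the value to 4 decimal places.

x̄ = 0.8600
Σ(xᵢ − x̄)² = 1557.0520 ⇒ m₂ = 311.41040
Σ(xᵢ − x̄)⁴ = 1409021.7995 ⇒ m₄ = 281804.35989
m₂² = 96976.43723
β₂ = m₄/m₂² = 281804.35989 / 96976.43723 ≈ 2.9059

2.9059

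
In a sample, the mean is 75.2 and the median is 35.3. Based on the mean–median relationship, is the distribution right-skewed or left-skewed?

mean − median = 75.2 − 35.3 = 39.9
mean > median ⇒ the longer tail is on the right ⇒ right-skewed (positively skewed).

right-skewed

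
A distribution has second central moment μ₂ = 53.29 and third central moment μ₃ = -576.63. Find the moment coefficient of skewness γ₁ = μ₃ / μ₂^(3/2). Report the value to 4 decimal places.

-1.4823

σ = √μ₂ = √53.29 = 7.30000
σ³ = μ₂^(3/2) = 389.01700
γ₁ = μ₃/σ³ = -576.63 / 389.01700 ≈ -1.4823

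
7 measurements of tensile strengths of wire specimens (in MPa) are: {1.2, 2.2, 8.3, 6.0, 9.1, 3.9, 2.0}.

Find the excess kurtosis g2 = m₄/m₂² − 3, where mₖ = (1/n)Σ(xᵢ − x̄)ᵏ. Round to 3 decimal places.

x̄ = 4.6714
Σ(xᵢ − x̄)² = 60.4343 ⇒ m₂ = 8.63347
Σ(xᵢ − x̄)⁴ = 794.9268 ⇒ m₄ = 113.56097
m₂² = 74.53679
g2 = m₄/m₂² − 3 = 1.52356 − 3 ≈ -1.476

-1.476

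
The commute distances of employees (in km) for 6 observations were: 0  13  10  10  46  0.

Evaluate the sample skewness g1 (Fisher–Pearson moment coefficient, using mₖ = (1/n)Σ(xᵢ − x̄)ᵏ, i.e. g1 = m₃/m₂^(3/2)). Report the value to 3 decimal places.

1.372

x̄ = (0 + 13 + 10 + 10 + 46 + 0) / 6 = 13.1667
deviations (xᵢ − x̄): -13.1667, -0.1667, -3.1667, -3.1667, 32.8333, -13.1667
Σ(xᵢ − x̄)² = 1444.8333 ⇒ m₂ = 1444.8333/6 = 240.80556
Σ(xᵢ − x̄)³ = 30766.5556 ⇒ m₃ = 30766.5556/6 = 5127.75926
m₂^(3/2) = 240.80556^(1.5) = 3736.79913
g1 = m₃ / m₂^(3/2) = 5127.75926 / 3736.79913 ≈ 1.372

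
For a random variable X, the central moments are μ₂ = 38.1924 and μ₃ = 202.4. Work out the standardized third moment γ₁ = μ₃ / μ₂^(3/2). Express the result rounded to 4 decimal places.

σ = √μ₂ = √38.1924 = 6.18000
σ³ = μ₂^(3/2) = 236.02903
γ₁ = μ₃/σ³ = 202.4 / 236.02903 ≈ 0.8575

0.8575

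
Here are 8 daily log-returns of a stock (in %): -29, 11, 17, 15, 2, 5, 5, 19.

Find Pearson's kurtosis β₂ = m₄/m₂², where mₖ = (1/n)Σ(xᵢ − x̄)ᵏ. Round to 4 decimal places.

4.4578

x̄ = 5.6250
Σ(xᵢ − x̄)² = 1637.8750 ⇒ m₂ = 204.73438
Σ(xᵢ − x̄)⁴ = 1494814.9316 ⇒ m₄ = 186851.86646
m₂² = 41916.16431
β₂ = m₄/m₂² = 186851.86646 / 41916.16431 ≈ 4.4578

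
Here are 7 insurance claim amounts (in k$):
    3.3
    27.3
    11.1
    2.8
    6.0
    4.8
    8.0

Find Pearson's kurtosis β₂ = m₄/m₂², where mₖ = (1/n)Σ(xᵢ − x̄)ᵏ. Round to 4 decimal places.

x̄ = 9.0429
Σ(xᵢ − x̄)² = 437.8571 ⇒ m₂ = 62.55102
Σ(xᵢ − x̄)⁴ = 114139.9080 ⇒ m₄ = 16305.70114
m₂² = 3912.63015
β₂ = m₄/m₂² = 16305.70114 / 3912.63015 ≈ 4.1675

4.1675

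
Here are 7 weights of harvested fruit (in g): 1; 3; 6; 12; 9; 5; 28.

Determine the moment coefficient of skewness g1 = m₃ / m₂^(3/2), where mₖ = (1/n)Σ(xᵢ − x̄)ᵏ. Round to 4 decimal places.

x̄ = (1 + 3 + 6 + 12 + 9 + 5 + 28) / 7 = 9.1429
deviations (xᵢ − x̄): -8.1429, -6.1429, -3.1429, 2.8571, -0.1429, -4.1429, 18.8571
Σ(xᵢ − x̄)² = 494.8571 ⇒ m₂ = 494.8571/7 = 70.69388
Σ(xᵢ − x̄)³ = 5854.8980 ⇒ m₃ = 5854.8980/7 = 836.41399
m₂^(3/2) = 70.69388^(1.5) = 594.39166
g1 = m₃ / m₂^(3/2) = 836.41399 / 594.39166 ≈ 1.4072

1.4072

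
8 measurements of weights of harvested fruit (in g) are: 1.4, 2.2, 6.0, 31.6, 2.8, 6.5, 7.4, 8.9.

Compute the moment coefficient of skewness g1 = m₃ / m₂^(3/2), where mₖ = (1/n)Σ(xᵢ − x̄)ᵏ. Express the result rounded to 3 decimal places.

1.936

x̄ = (1.4 + 2.2 + 6.0 + 31.6 + 2.8 + 6.5 + 7.4 + 8.9) / 8 = 8.3500
deviations (xᵢ − x̄): -6.9500, -6.1500, -2.3500, 23.2500, -5.5500, -1.8500, -0.9500, 0.5500
Σ(xᵢ − x̄)² = 667.6400 ⇒ m₂ = 667.6400/8 = 83.45500
Σ(xᵢ − x̄)³ = 11808.8130 ⇒ m₃ = 11808.8130/8 = 1476.10163
m₂^(3/2) = 83.45500^(1.5) = 762.39237
g1 = m₃ / m₂^(3/2) = 1476.10163 / 762.39237 ≈ 1.936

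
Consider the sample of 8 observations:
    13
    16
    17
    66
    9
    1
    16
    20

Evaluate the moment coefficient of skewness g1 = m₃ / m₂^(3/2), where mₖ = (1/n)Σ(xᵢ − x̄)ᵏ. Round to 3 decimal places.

x̄ = (13 + 16 + 17 + 66 + 9 + 1 + 16 + 20) / 8 = 19.7500
deviations (xᵢ − x̄): -6.7500, -3.7500, -2.7500, 46.2500, -10.7500, -18.7500, -3.7500, 0.2500
Σ(xᵢ − x̄)² = 2687.5000 ⇒ m₂ = 2687.5000/8 = 335.93750
Σ(xᵢ − x̄)³ = 90663.7500 ⇒ m₃ = 90663.7500/8 = 11332.96875
m₂^(3/2) = 335.93750^(1.5) = 6157.26335
g1 = m₃ / m₂^(3/2) = 11332.96875 / 6157.26335 ≈ 1.841

1.841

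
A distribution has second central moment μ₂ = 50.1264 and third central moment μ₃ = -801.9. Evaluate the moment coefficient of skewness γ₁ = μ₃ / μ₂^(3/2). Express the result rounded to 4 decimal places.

σ = √μ₂ = √50.1264 = 7.08000
σ³ = μ₂^(3/2) = 354.89491
γ₁ = μ₃/σ³ = -801.9 / 354.89491 ≈ -2.2595

-2.2595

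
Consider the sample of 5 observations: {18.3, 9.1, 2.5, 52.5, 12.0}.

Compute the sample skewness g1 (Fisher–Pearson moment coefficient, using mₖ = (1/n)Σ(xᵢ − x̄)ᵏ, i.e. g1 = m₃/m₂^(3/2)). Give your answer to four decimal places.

1.1945

x̄ = (18.3 + 9.1 + 2.5 + 52.5 + 12.0) / 5 = 18.8800
deviations (xᵢ − x̄): -0.5800, -9.7800, -16.3800, 33.6200, -6.8800
Σ(xᵢ − x̄)² = 1541.9280 ⇒ m₂ = 1541.9280/5 = 308.38560
Σ(xᵢ − x̄)³ = 32344.7107 ⇒ m₃ = 32344.7107/5 = 6468.94214
m₂^(3/2) = 308.38560^(1.5) = 5415.53212
g1 = m₃ / m₂^(3/2) = 6468.94214 / 5415.53212 ≈ 1.1945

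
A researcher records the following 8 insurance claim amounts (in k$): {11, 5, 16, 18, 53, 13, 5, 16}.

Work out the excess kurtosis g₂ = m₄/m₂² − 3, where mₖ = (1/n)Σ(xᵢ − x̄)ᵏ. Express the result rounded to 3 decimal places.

x̄ = 17.1250
Σ(xᵢ − x̄)² = 1638.8750 ⇒ m₂ = 204.85938
Σ(xᵢ − x̄)⁴ = 1701337.1504 ⇒ m₄ = 212667.14380
m₂² = 41967.36353
g₂ = m₄/m₂² − 3 = 5.06744 − 3 ≈ 2.067

2.067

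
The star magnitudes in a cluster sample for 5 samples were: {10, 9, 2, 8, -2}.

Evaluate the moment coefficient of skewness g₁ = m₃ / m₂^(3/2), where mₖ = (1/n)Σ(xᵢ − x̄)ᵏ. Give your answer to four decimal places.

x̄ = (10 + 9 + 2 + 8 - 2) / 5 = 5.4000
deviations (xᵢ − x̄): 4.6000, 3.6000, -3.4000, 2.6000, -7.4000
Σ(xᵢ − x̄)² = 107.2000 ⇒ m₂ = 107.2000/5 = 21.44000
Σ(xᵢ − x̄)³ = -282.9600 ⇒ m₃ = -282.9600/5 = -56.59200
m₂^(3/2) = 21.44000^(1.5) = 99.27438
g₁ = m₃ / m₂^(3/2) = -56.59200 / 99.27438 ≈ -0.5701

-0.5701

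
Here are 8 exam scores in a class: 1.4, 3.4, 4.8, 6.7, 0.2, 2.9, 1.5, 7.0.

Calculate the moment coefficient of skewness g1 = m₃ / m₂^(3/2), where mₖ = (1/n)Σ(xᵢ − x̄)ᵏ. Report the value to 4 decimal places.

x̄ = (1.4 + 3.4 + 4.8 + 6.7 + 0.2 + 2.9 + 1.5 + 7.0) / 8 = 3.4875
deviations (xᵢ − x̄): -2.0875, -0.0875, 1.3125, 3.2125, -3.2875, -0.5875, -1.9875, 3.5125
Σ(xᵢ − x̄)² = 43.8488 ⇒ m₂ = 43.8488/8 = 5.48109
Σ(xᵢ − x̄)³ = 26.0693 ⇒ m₃ = 26.0693/8 = 3.25867
m₂^(3/2) = 5.48109^(1.5) = 12.83219
g1 = m₃ / m₂^(3/2) = 3.25867 / 12.83219 ≈ 0.2539

0.2539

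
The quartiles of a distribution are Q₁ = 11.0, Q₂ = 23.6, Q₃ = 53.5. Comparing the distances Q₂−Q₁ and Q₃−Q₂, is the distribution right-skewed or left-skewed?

right-skewed

Q₂ − Q₁ = 12.6;  Q₃ − Q₂ = 29.9
Q₃ − Q₂ > Q₂ − Q₁ ⇒ the upper half is more spread out ⇒ right-skewed.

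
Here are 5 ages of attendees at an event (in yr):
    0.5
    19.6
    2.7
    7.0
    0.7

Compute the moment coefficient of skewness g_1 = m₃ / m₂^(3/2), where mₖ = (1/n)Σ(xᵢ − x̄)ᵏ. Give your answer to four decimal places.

x̄ = (0.5 + 19.6 + 2.7 + 7.0 + 0.7) / 5 = 6.1000
deviations (xᵢ − x̄): -5.6000, 13.5000, -3.4000, 0.9000, -5.4000
Σ(xᵢ − x̄)² = 255.1400 ⇒ m₂ = 255.1400/5 = 51.02800
Σ(xᵢ − x̄)³ = 2088.7200 ⇒ m₃ = 2088.7200/5 = 417.74400
m₂^(3/2) = 51.02800^(1.5) = 364.51283
g_1 = m₃ / m₂^(3/2) = 417.74400 / 364.51283 ≈ 1.1460

1.1460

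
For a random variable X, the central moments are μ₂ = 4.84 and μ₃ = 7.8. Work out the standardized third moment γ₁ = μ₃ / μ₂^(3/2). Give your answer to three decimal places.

0.733

σ = √μ₂ = √4.84 = 2.20000
σ³ = μ₂^(3/2) = 10.64800
γ₁ = μ₃/σ³ = 7.8 / 10.64800 ≈ 0.733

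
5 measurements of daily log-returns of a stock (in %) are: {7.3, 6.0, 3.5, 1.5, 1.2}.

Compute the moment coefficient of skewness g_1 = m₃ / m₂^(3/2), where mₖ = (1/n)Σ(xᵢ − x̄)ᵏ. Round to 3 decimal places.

x̄ = (7.3 + 6.0 + 3.5 + 1.5 + 1.2) / 5 = 3.9000
deviations (xᵢ − x̄): 3.4000, 2.1000, -0.4000, -2.4000, -2.7000
Σ(xᵢ − x̄)² = 29.1800 ⇒ m₂ = 29.1800/5 = 5.83600
Σ(xᵢ − x̄)³ = 14.9940 ⇒ m₃ = 14.9940/5 = 2.99880
m₂^(3/2) = 5.83600^(1.5) = 14.09850
g_1 = m₃ / m₂^(3/2) = 2.99880 / 14.09850 ≈ 0.213

0.213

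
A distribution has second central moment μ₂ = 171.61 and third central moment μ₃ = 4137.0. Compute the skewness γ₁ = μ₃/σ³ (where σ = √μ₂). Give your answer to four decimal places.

σ = √μ₂ = √171.61 = 13.10000
σ³ = μ₂^(3/2) = 2248.09100
γ₁ = μ₃/σ³ = 4137.0 / 2248.09100 ≈ 1.8402

1.8402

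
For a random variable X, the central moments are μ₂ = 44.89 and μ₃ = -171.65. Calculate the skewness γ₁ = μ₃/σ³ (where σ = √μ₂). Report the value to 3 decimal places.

-0.571

σ = √μ₂ = √44.89 = 6.70000
σ³ = μ₂^(3/2) = 300.76300
γ₁ = μ₃/σ³ = -171.65 / 300.76300 ≈ -0.571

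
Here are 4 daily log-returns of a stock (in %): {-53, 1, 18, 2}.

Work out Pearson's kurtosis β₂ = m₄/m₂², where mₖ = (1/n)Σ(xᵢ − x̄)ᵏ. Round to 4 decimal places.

x̄ = -8.0000
Σ(xᵢ − x̄)² = 2882.0000 ⇒ m₂ = 720.50000
Σ(xᵢ − x̄)⁴ = 4574162.0000 ⇒ m₄ = 1143540.50000
m₂² = 519120.25000
β₂ = m₄/m₂² = 1143540.50000 / 519120.25000 ≈ 2.2028

2.2028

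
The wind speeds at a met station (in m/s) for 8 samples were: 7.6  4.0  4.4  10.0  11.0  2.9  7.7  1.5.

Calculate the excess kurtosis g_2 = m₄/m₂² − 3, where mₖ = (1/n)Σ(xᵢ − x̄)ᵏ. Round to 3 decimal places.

x̄ = 6.1375
Σ(xᵢ − x̄)² = 82.7188 ⇒ m₂ = 10.33984
Σ(xᵢ − x̄)⁴ = 1394.5175 ⇒ m₄ = 174.31469
m₂² = 106.91237
g_2 = m₄/m₂² − 3 = 1.63044 − 3 ≈ -1.370

-1.370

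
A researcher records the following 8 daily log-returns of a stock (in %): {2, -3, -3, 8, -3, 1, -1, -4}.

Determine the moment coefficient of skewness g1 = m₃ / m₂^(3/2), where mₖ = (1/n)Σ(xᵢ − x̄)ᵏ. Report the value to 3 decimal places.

x̄ = (2 - 3 - 3 + 8 - 3 + 1 - 1 - 4) / 8 = -0.3750
deviations (xᵢ − x̄): 2.3750, -2.6250, -2.6250, 8.3750, -2.6250, 1.3750, -0.6250, -3.6250
Σ(xᵢ − x̄)² = 111.8750 ⇒ m₂ = 111.8750/8 = 13.98438
Σ(xᵢ − x̄)³ = 501.2813 ⇒ m₃ = 501.2813/8 = 62.66016
m₂^(3/2) = 13.98438^(1.5) = 52.29553
g1 = m₃ / m₂^(3/2) = 62.66016 / 52.29553 ≈ 1.198

1.198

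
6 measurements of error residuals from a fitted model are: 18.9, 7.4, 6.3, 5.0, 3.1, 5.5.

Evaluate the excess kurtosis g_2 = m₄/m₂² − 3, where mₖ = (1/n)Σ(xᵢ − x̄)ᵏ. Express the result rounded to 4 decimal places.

x̄ = 7.7000
Σ(xᵢ − x̄)² = 160.7800 ⇒ m₂ = 26.79667
Σ(xᵢ − x̄)⁴ = 16263.3586 ⇒ m₄ = 2710.55977
m₂² = 718.06134
g_2 = m₄/m₂² − 3 = 3.77483 − 3 ≈ 0.7748

0.7748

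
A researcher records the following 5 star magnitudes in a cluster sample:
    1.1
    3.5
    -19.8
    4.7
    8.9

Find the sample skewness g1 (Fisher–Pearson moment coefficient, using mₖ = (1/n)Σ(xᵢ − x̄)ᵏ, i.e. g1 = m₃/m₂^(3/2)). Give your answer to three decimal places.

x̄ = (1.1 + 3.5 - 19.8 + 4.7 + 8.9) / 5 = -0.3200
deviations (xᵢ − x̄): 1.4200, 3.8200, -19.4800, 5.0200, 9.2200
Σ(xᵢ − x̄)² = 506.2880 ⇒ m₂ = 506.2880/5 = 101.25760
Σ(xᵢ − x̄)³ = -6423.1937 ⇒ m₃ = -6423.1937/5 = -1284.63874
m₂^(3/2) = 101.25760^(1.5) = 1018.92318
g1 = m₃ / m₂^(3/2) = -1284.63874 / 1018.92318 ≈ -1.261

-1.261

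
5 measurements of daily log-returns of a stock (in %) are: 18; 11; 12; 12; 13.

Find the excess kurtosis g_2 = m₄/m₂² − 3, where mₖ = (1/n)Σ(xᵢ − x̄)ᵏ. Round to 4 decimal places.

-0.0568

x̄ = 13.2000
Σ(xᵢ − x̄)² = 30.8000 ⇒ m₂ = 6.16000
Σ(xᵢ − x̄)⁴ = 558.4160 ⇒ m₄ = 111.68320
m₂² = 37.94560
g_2 = m₄/m₂² − 3 = 2.94325 − 3 ≈ -0.0568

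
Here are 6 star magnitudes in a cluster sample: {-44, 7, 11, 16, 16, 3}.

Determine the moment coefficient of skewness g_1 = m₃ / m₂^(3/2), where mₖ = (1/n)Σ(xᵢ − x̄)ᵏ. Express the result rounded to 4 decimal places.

-1.5963

x̄ = (-44 + 7 + 11 + 16 + 16 + 3) / 6 = 1.5000
deviations (xᵢ − x̄): -45.5000, 5.5000, 9.5000, 14.5000, 14.5000, 1.5000
Σ(xᵢ − x̄)² = 2613.5000 ⇒ m₂ = 2613.5000/6 = 435.58333
Σ(xᵢ − x̄)³ = -87072.0000 ⇒ m₃ = -87072.0000/6 = -14512.00000
m₂^(3/2) = 435.58333^(1.5) = 9090.90001
g_1 = m₃ / m₂^(3/2) = -14512.00000 / 9090.90001 ≈ -1.5963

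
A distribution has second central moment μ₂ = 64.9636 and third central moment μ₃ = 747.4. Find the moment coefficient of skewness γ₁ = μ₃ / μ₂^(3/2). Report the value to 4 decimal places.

σ = √μ₂ = √64.9636 = 8.06000
σ³ = μ₂^(3/2) = 523.60662
γ₁ = μ₃/σ³ = 747.4 / 523.60662 ≈ 1.4274

1.4274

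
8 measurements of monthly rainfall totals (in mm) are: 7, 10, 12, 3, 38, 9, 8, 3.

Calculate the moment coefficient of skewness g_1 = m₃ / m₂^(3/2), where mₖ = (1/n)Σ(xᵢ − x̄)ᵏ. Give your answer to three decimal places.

x̄ = (7 + 10 + 12 + 3 + 38 + 9 + 8 + 3) / 8 = 11.2500
deviations (xᵢ − x̄): -4.2500, -1.2500, 0.7500, -8.2500, 26.7500, -2.2500, -3.2500, -8.2500
Σ(xᵢ − x̄)² = 887.5000 ⇒ m₂ = 887.5000/8 = 110.93750
Σ(xᵢ − x̄)³ = 17894.2500 ⇒ m₃ = 17894.2500/8 = 2236.78125
m₂^(3/2) = 110.93750^(1.5) = 1168.46999
g_1 = m₃ / m₂^(3/2) = 2236.78125 / 1168.46999 ≈ 1.914

1.914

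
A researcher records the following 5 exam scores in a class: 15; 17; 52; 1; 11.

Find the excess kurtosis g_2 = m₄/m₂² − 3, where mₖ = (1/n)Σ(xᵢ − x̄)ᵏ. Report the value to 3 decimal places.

x̄ = 19.2000
Σ(xᵢ − x̄)² = 1496.8000 ⇒ m₂ = 299.36000
Σ(xᵢ − x̄)⁴ = 1272007.4560 ⇒ m₄ = 254401.49120
m₂² = 89616.40960
g_2 = m₄/m₂² − 3 = 2.83878 − 3 ≈ -0.161

-0.161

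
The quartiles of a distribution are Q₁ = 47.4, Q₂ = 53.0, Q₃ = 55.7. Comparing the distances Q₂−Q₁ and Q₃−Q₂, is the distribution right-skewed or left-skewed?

left-skewed

Q₂ − Q₁ = 5.6;  Q₃ − Q₂ = 2.7
Q₂ − Q₁ > Q₃ − Q₂ ⇒ the lower half is more spread out ⇒ left-skewed.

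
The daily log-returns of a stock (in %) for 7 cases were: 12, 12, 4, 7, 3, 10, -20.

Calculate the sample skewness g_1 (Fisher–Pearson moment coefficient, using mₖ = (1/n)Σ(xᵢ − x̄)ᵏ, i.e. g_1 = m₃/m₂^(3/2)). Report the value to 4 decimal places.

-1.6176

x̄ = (12 + 12 + 4 + 7 + 3 + 10 - 20) / 7 = 4.0000
deviations (xᵢ − x̄): 8.0000, 8.0000, 0.0000, 3.0000, -1.0000, 6.0000, -24.0000
Σ(xᵢ − x̄)² = 750.0000 ⇒ m₂ = 750.0000/7 = 107.14286
Σ(xᵢ − x̄)³ = -12558.0000 ⇒ m₃ = -12558.0000/7 = -1794.00000
m₂^(3/2) = 107.14286^(1.5) = 1109.03393
g_1 = m₃ / m₂^(3/2) = -1794.00000 / 1109.03393 ≈ -1.6176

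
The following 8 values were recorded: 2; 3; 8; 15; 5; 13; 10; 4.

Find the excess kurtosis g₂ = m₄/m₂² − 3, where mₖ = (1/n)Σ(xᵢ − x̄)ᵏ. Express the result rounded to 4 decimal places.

-1.2830

x̄ = 7.5000
Σ(xᵢ − x̄)² = 162.0000 ⇒ m₂ = 20.25000
Σ(xᵢ − x̄)⁴ = 5632.5000 ⇒ m₄ = 704.06250
m₂² = 410.06250
g₂ = m₄/m₂² − 3 = 1.71696 − 3 ≈ -1.2830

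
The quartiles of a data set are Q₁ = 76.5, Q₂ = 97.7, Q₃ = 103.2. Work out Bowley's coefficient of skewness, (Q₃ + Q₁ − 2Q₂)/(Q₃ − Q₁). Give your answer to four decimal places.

numerator: Q₃ + Q₁ − 2Q₂ = 103.2 + 76.5 − 2×97.7 = -15.7000
denominator: Q₃ − Q₁ = 103.2 − 76.5 = 26.7000
Bowley skewness = -15.7000 / 26.7000 ≈ -0.5880

-0.5880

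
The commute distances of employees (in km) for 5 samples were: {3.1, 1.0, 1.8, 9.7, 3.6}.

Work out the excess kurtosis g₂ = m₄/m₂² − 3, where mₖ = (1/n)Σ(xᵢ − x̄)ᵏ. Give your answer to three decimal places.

x̄ = 3.8400
Σ(xᵢ − x̄)² = 47.1720 ⇒ m₂ = 9.43440
Σ(xᵢ − x̄)⁴ = 1261.8841 ⇒ m₄ = 252.37683
m₂² = 89.00790
g₂ = m₄/m₂² − 3 = 2.83544 − 3 ≈ -0.165

-0.165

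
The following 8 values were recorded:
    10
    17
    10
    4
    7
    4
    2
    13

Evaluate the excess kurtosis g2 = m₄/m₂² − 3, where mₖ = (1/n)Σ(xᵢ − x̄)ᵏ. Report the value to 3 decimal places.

-0.970

x̄ = 8.3750
Σ(xᵢ − x̄)² = 181.8750 ⇒ m₂ = 22.73438
Σ(xᵢ − x̄)⁴ = 8393.4316 ⇒ m₄ = 1049.17896
m₂² = 516.85181
g2 = m₄/m₂² − 3 = 2.02994 − 3 ≈ -0.970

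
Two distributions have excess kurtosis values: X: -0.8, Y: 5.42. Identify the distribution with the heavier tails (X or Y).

Higher excess kurtosis ⇒ heavier tails relative to the normal distribution.
-0.8 vs 5.42: the larger is 5.42, so Y has heavier tails. (Y is leptokurtic — heavier-than-normal tails; the other is platykurtic.)

Y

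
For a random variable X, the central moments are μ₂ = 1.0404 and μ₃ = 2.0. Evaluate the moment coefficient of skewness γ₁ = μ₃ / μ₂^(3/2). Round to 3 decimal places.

σ = √μ₂ = √1.0404 = 1.02000
σ³ = μ₂^(3/2) = 1.06121
γ₁ = μ₃/σ³ = 2.0 / 1.06121 ≈ 1.885

1.885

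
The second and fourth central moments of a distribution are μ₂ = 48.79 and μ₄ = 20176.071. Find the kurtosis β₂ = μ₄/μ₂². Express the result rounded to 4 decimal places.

μ₂² = 48.79² = 2380.46410
μ₄/μ₂² = 20176.071 / 2380.46410 = 8.47569
β₂ ≈ 8.4757

8.4757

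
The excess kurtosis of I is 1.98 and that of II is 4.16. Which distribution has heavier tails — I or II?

Higher excess kurtosis ⇒ heavier tails relative to the normal distribution.
1.98 vs 4.16: the larger is 4.16, so II has heavier tails.

II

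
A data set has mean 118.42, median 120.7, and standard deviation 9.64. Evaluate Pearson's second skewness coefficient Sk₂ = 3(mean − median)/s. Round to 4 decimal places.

Sk₂ = 3(118.42 − 120.7) / 9.64 = 3 × -2.2800 / 9.64
    = -6.8400 / 9.64 ≈ -0.7095

-0.7095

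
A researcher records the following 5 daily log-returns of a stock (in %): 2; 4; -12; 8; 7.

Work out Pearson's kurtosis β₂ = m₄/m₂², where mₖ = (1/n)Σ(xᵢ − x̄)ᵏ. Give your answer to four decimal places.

x̄ = 1.8000
Σ(xᵢ − x̄)² = 260.8000 ⇒ m₂ = 52.16000
Σ(xᵢ − x̄)⁴ = 38499.6160 ⇒ m₄ = 7699.92320
m₂² = 2720.66560
β₂ = m₄/m₂² = 7699.92320 / 2720.66560 ≈ 2.8302

2.8302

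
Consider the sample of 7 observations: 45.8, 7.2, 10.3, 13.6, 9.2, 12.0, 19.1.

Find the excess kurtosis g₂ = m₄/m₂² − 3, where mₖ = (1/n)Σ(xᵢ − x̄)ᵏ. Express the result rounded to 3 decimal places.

1.429

x̄ = 16.7429
Σ(xᵢ − x̄)² = 1071.7171 ⇒ m₂ = 153.10245
Σ(xᵢ − x̄)⁴ = 726759.7336 ⇒ m₄ = 103822.81908
m₂² = 23440.35988
g₂ = m₄/m₂² − 3 = 4.42923 − 3 ≈ 1.429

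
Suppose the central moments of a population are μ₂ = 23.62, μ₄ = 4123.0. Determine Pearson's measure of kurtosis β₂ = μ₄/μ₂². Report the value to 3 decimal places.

μ₂² = 23.62² = 557.90440
μ₄/μ₂² = 4123.0 / 557.90440 = 7.39016
β₂ ≈ 7.390

7.390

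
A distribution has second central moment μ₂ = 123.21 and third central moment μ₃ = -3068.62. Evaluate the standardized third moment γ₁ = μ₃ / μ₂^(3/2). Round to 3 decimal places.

-2.244

σ = √μ₂ = √123.21 = 11.10000
σ³ = μ₂^(3/2) = 1367.63100
γ₁ = μ₃/σ³ = -3068.62 / 1367.63100 ≈ -2.244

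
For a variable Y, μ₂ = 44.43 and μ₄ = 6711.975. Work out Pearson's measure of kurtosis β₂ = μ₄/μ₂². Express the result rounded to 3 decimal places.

μ₂² = 44.43² = 1974.02490
μ₄/μ₂² = 6711.975 / 1974.02490 = 3.40015
β₂ ≈ 3.400

3.400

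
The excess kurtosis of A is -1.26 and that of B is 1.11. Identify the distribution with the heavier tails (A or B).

B

Higher excess kurtosis ⇒ heavier tails relative to the normal distribution.
-1.26 vs 1.11: the larger is 1.11, so B has heavier tails. (B is leptokurtic — heavier-than-normal tails; the other is platykurtic.)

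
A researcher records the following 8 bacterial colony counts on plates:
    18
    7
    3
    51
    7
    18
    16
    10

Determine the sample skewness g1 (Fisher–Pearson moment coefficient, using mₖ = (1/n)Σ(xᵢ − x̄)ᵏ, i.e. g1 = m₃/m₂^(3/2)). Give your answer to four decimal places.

x̄ = (18 + 7 + 3 + 51 + 7 + 18 + 16 + 10) / 8 = 16.2500
deviations (xᵢ − x̄): 1.7500, -9.2500, -13.2500, 34.7500, -9.2500, 1.7500, -0.2500, -6.2500
Σ(xᵢ − x̄)² = 1599.5000 ⇒ m₂ = 1599.5000/8 = 199.93750
Σ(xᵢ − x̄)³ = 37820.2500 ⇒ m₃ = 37820.2500/8 = 4727.53125
m₂^(3/2) = 199.93750^(1.5) = 2827.10140
g1 = m₃ / m₂^(3/2) = 4727.53125 / 2827.10140 ≈ 1.6722

1.6722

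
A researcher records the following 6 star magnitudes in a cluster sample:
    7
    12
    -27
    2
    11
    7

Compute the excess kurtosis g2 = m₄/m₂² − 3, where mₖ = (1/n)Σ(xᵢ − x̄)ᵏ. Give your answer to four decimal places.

0.7858

x̄ = 2.0000
Σ(xᵢ − x̄)² = 1072.0000 ⇒ m₂ = 178.66667
Σ(xᵢ − x̄)⁴ = 725092.0000 ⇒ m₄ = 120848.66667
m₂² = 31921.77778
g2 = m₄/m₂² − 3 = 3.78577 − 3 ≈ 0.7858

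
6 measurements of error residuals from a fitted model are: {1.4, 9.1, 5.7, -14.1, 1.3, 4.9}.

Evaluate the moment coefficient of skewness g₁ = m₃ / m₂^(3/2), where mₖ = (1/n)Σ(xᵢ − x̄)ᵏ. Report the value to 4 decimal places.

x̄ = (1.4 + 9.1 + 5.7 - 14.1 + 1.3 + 4.9) / 6 = 1.3833
deviations (xᵢ − x̄): 0.0167, 7.7167, 4.3167, -15.4833, -0.0833, 3.5167
Σ(xᵢ − x̄)² = 330.2883 ⇒ m₂ = 330.2883/6 = 55.04806
Σ(xᵢ − x̄)³ = -3128.4466 ⇒ m₃ = -3128.4466/6 = -521.40776
m₂^(3/2) = 55.04806^(1.5) = 408.42562
g₁ = m₃ / m₂^(3/2) = -521.40776 / 408.42562 ≈ -1.2766

-1.2766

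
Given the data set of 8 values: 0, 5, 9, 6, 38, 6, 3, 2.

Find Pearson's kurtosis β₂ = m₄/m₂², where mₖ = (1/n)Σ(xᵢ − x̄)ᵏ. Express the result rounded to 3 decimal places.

x̄ = 8.6250
Σ(xᵢ − x̄)² = 1039.8750 ⇒ m₂ = 129.98438
Σ(xᵢ − x̄)⁴ = 753309.3691 ⇒ m₄ = 94163.67114
m₂² = 16895.93774
β₂ = m₄/m₂² = 94163.67114 / 16895.93774 ≈ 5.573

5.573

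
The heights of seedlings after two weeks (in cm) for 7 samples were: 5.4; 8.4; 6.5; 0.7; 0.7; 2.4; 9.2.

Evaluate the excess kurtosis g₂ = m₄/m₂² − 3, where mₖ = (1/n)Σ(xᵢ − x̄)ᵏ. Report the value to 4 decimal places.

-1.5691

x̄ = 4.7571
Σ(xᵢ − x̄)² = 74.9371 ⇒ m₂ = 10.70531
Σ(xᵢ − x̄)⁴ = 1147.8891 ⇒ m₄ = 163.98416
m₂² = 114.60358
g₂ = m₄/m₂² − 3 = 1.43088 − 3 ≈ -1.5691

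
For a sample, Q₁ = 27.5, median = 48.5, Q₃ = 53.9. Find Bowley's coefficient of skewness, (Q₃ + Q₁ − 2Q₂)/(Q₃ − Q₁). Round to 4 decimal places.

numerator: Q₃ + Q₁ − 2Q₂ = 53.9 + 27.5 − 2×48.5 = -15.6000
denominator: Q₃ − Q₁ = 53.9 − 27.5 = 26.4000
Bowley skewness = -15.6000 / 26.4000 ≈ -0.5909

-0.5909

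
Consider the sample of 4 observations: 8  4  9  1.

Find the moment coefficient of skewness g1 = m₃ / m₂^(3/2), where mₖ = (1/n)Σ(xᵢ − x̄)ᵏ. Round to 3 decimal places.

-0.274

x̄ = (8 + 4 + 9 + 1) / 4 = 5.5000
deviations (xᵢ − x̄): 2.5000, -1.5000, 3.5000, -4.5000
Σ(xᵢ − x̄)² = 41.0000 ⇒ m₂ = 41.0000/4 = 10.25000
Σ(xᵢ − x̄)³ = -36.0000 ⇒ m₃ = -36.0000/4 = -9.00000
m₂^(3/2) = 10.25000^(1.5) = 32.81601
g1 = m₃ / m₂^(3/2) = -9.00000 / 32.81601 ≈ -0.274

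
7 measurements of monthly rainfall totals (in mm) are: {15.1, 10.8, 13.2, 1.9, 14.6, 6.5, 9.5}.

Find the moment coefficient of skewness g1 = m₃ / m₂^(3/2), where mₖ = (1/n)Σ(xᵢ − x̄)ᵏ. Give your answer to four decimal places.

-0.6761

x̄ = (15.1 + 10.8 + 13.2 + 1.9 + 14.6 + 6.5 + 9.5) / 7 = 10.2286
deviations (xᵢ − x̄): 4.8714, 0.5714, 2.9714, -8.3286, 4.3714, -3.7286, -0.7286
Σ(xᵢ − x̄)² = 135.7943 ⇒ m₂ = 135.7943/7 = 19.39918
Σ(xᵢ − x̄)³ = -404.3737 ⇒ m₃ = -404.3737/7 = -57.76767
m₂^(3/2) = 19.39918^(1.5) = 85.44274
g1 = m₃ / m₂^(3/2) = -57.76767 / 85.44274 ≈ -0.6761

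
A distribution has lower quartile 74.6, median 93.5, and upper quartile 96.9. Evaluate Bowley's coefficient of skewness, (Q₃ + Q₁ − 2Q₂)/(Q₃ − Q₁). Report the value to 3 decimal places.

-0.695

numerator: Q₃ + Q₁ − 2Q₂ = 96.9 + 74.6 − 2×93.5 = -15.5000
denominator: Q₃ − Q₁ = 96.9 − 74.6 = 22.3000
Bowley skewness = -15.5000 / 22.3000 ≈ -0.695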